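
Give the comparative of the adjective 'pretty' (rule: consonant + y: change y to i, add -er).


Apply comparative formation (consonant + y: change y to i, add -er): 'pretty' -> 'prettier'.

prettier


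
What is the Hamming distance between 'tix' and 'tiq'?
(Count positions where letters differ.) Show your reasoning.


Alignment:
Position 1: 't' vs 't' = match
Position 2: 'i' vs 'i' = match
Position 3: 'x' vs 'q' = DIFFER
Total differences: 1

1


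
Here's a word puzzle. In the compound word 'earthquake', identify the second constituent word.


Split 'earthquake' into 'earth' + 'quake'. The second part is 'quake'.

quake


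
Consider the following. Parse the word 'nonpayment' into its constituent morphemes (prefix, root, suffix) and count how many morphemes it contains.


Step 1: Identify prefix: 'non' (meaning: not)
Step 2: Identify root: 'pay'
Step 3: Identify suffix(es): 'ment'
Decomposition: non- (prefix: not) + pay (root) + -ment (suffix: action/result)
Total morphemes: 3

3 morphemes (non- (prefix: not) + pay (root) + -ment (suffix: action/result))


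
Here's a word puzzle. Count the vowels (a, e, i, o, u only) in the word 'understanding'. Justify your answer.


Vowels in 'understanding': u, e, a, i = 4 vowels.

4


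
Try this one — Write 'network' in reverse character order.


Reverse 'network' character by character: 'krowten'.

krowten


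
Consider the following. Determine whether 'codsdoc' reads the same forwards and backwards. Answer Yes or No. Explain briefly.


Forward: 'codsdoc'
Reversed: 'codsdoc'
They are identical.

Yes


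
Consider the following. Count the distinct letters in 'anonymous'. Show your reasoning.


Unique letters in 'anonymous': {a, m, n, o, s, u, y} = 7 distinct letters.

7


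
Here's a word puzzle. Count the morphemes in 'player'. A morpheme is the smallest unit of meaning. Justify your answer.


Decomposition: play (root) + -er (suffix) = 2 morpheme(s)

2 morphemes


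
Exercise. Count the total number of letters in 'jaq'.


Spell out 'jaq' and number each letter: j(1), a(2), q(3). Total: 3 letters.

3


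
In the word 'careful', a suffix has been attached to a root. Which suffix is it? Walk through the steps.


The word 'careful' = 'care' (root) + '-ful' (suffix). The suffix is '-ful'.

ful


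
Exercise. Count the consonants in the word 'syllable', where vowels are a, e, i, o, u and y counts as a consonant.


Consonants in 'syllable': s, y, l, l, b, l = 6 consonants.

6


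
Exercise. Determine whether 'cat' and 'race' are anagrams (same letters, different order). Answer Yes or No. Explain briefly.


Sorted letters of 'cat': 'act'
Sorted letters of 'race': 'acer'
They do not match.

No


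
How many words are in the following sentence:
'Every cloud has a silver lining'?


Split into words: Every | cloud | has | a | silver | lining = 6 words.

6


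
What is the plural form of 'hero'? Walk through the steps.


Apply rule: Add -es (consonant + o). 'hero' becomes 'heroes'.

heroes


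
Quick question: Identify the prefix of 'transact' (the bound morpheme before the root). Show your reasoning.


The word 'transact' = 'trans' (prefix) + 'act' (root). The prefix is 'trans'.

trans


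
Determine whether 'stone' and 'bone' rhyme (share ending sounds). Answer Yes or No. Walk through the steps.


Rime (stressed vowel + following sounds) of 'stone': -one = /oʊn/
Rime of 'bone': -one = /oʊn/
/oʊn/ and /oʊn/ are the same ending sound, so the words rhyme.

Yes


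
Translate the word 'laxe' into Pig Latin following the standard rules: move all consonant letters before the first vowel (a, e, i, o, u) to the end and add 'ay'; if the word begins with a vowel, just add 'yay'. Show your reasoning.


'laxe': move consonant cluster 'l' to end and add 'ay': 'axelay'.

axelay


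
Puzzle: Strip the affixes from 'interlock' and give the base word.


Remove prefix 'inter' from 'interlock' to get root 'lock'.

lock


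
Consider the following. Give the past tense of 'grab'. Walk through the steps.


Apply rule: Double final consonant and add -ed. 'grab' becomes 'grabbed'.

grabbed


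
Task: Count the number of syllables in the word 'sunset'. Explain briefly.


Break 'sunset' into syllables: sun-set -> sun | set = 2 syllables

2 syllables


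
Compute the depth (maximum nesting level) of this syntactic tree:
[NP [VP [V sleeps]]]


Count bracket nesting levels:
'[' at pos 0: depth = 1
'[' at pos 4: depth = 2
'[' at pos 8: depth = 3
Maximum depth reached: 3

3


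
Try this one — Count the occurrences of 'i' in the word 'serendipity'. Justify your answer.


Letter 'i' in 'serendipity': found at position(s) 7, 9 = 2 occurrence(s).

2


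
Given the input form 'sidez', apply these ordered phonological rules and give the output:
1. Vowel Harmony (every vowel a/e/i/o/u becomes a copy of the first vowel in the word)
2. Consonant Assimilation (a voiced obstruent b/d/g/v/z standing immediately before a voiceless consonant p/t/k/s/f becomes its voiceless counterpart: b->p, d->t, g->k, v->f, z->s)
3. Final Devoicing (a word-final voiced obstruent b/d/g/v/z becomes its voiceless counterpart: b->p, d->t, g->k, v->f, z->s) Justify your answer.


Starting form: 'sidez'
Rule 1: Vowel Harmony: all vowels become 'i' (matching first vowel). 'sidez' -> 'sidiz'
Rule 2: Consonant Assimilation: no voiced obstruent (b/d/g/v/z) stands immediately before a voiceless consonant (p/t/k/s/f). No change.
Rule 3: Final Devoicing: word-final voiced obstruent 'z' becomes voiceless 's'. 'sidiz' -> 'sidis'
Final form: 'sidis'

sidis


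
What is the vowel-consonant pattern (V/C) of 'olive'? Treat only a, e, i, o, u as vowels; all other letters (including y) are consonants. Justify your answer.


Letter mapping: o = V, l = C, i = V, v = C, e = V.

VCVCV


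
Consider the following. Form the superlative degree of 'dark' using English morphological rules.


Apply superlative formation (add -est): 'dark' -> 'darkest'.

darkest


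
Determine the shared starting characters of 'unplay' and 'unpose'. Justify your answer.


Compare from the start: 3 characters match: 'unp'. Mismatch at position 4: 'l' vs 'o'.

unp


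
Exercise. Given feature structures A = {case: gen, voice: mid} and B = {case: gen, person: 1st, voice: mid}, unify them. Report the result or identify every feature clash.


Compare features:
case: A=gen vs B=gen -> unified: gen
person: A=_ vs B=1st -> unified: 1st
voice: A=mid vs B=mid -> unified: mid
No clashes found.

Unified: {case: gen, person: 1st, voice: mid}


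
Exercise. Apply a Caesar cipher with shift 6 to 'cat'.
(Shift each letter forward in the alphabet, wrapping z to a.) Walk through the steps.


Shift each letter by 6: c -> i, a -> g, t -> z. Result: 'igz'.

igz


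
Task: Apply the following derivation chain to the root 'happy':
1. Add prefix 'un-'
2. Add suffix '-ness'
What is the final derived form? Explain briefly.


Step 1: Add prefix 'un-' to 'happy' = 'unhappy'
Step 2: Add suffix '-ness' to 'unhappy' = 'unhappiness'

unhappiness


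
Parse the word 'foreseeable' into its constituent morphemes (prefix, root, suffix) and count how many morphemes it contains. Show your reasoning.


Step 1: Identify prefix: 'fore' (meaning: before/front)
Step 2: Identify root: 'see'
Step 3: Identify suffix(es): 'able'
Decomposition: fore- (prefix: before/front) + see (root) + -able (suffix: capable of)
Total morphemes: 3

3 morphemes (fore- (prefix: before/front) + see (root) + -able (suffix: capable of))


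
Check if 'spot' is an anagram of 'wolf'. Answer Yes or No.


Sorted letters of 'spot': 'opst'
Sorted letters of 'wolf': 'flow'
They do not match.

No


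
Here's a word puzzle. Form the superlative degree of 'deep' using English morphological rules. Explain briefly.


Apply superlative formation (add -est): 'deep' -> 'deepest'.

deepest


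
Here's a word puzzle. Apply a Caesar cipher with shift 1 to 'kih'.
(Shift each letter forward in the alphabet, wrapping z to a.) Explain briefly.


Shift each letter by 1: k -> l, i -> j, h -> i. Result: 'lji'.

lji


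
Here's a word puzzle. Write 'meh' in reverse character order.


Reverse 'meh' character by character: 'hem'.

hem


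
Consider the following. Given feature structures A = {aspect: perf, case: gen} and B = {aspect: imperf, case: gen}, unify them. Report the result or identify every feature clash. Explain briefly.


Compare features:
aspect: A=perf vs B=imperf -> CLASH
case: A=gen vs B=gen -> unified: gen
Clash detected on feature 'aspect' (perf vs imperf); unification fails.

CLASH on 'aspect' (perf vs imperf)


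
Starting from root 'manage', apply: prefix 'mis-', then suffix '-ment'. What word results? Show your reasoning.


Step 1: Add prefix 'mis-' to 'manage' = 'mismanage'
Step 2: Add suffix '-ment' to 'mismanage' = 'mismanagement'

mismanagement


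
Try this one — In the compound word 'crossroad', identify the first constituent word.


Split 'crossroad' into 'cross' + 'road'. The first part is 'cross'.

cross


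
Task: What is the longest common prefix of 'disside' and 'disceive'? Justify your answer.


Compare from the start: 3 characters match: 'dis'. Mismatch at position 4: 's' vs 'c'.

dis


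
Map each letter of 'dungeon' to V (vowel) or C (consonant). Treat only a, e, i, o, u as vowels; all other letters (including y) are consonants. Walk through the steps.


Letter mapping: d = C, u = V, n = C, g = C, e = V, o = V, n = C.

CVCCVVC


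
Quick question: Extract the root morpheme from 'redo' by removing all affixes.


Remove prefix 're' from 'redo' to get root 'do'.

do


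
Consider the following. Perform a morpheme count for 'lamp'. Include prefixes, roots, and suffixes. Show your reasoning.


Decomposition: lamp (free morpheme) = 1 morpheme(s)

1 morphemes


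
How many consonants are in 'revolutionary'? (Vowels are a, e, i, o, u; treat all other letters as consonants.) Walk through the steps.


Consonants in 'revolutionary': r, v, l, t, n, r, y = 7 consonants.

7


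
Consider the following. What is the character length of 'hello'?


Spell out 'hello' and number each letter: h(1), e(2), l(3), l(4), o(5). Total: 5 letters.

5


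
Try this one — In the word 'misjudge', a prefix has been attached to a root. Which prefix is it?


The word 'misjudge' = 'mis' (prefix) + 'judge' (root). The prefix is 'mis'.

mis


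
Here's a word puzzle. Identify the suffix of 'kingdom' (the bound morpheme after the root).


The word 'kingdom' = 'king' (root) + '-dom' (suffix). The suffix is '-dom'.

dom


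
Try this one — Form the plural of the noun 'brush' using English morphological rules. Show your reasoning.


Apply rule: Add -es (sibilant/fricative ending). 'brush' becomes 'brushes'.

brushes


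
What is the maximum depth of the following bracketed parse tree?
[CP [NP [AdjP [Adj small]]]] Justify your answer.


Count bracket nesting levels:
'[' at pos 0: depth = 1
'[' at pos 4: depth = 2
'[' at pos 8: depth = 3
'[' at pos 14: depth = 4
Maximum depth reached: 4

4


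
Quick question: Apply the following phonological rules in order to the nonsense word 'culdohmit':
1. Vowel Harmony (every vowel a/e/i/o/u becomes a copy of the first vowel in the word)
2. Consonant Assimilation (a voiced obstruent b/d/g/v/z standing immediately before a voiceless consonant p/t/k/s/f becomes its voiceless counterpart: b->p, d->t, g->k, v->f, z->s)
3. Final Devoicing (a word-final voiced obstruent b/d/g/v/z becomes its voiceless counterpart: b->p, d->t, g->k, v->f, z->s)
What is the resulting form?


Starting form: 'culdohmit'
Rule 1: Vowel Harmony: all vowels become 'u' (matching first vowel). 'culdohmit' -> 'culduhmut'
Rule 2: Consonant Assimilation: no voiced obstruent (b/d/g/v/z) stands immediately before a voiceless consonant (p/t/k/s/f). No change.
Rule 3: Final Devoicing: final consonant 't' is not one of the voiced obstruents b/d/g/v/z. No change.
Final form: 'culduhmut'

culduhmut


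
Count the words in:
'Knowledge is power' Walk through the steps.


Split into words: Knowledge | is | power = 3 words.

3


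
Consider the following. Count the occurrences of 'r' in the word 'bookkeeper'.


Letter 'r' in 'bookkeeper': found at position(s) 10 = 1 occurrence(s).

1


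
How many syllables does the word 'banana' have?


Break 'banana' into syllables: ba-na-na -> ba | na | na = 3 syllables

3 syllables


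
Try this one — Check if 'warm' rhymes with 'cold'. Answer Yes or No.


Rime (stressed vowel + following sounds) of 'warm': -arm = /ɔːrm/
Rime of 'cold': -old = /oʊld/
/ɔːrm/ and /oʊld/ are different ending sounds, so the words do not rhyme.

No


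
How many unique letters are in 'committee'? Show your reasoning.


Unique letters in 'committee': {c, e, i, m, o, t} = 6 distinct letters.

6


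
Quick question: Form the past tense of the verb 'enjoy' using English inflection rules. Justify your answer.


Apply rule: Add -ed. 'enjoy' becomes 'enjoyed'.

enjoyed


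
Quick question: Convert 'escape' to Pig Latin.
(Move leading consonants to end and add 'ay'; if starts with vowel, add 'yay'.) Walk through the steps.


'escape' starts with a vowel, so add 'yay': 'escapeyay'.

escapeyay


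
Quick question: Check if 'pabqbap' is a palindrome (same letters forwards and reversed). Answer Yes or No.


Forward: 'pabqbap'
Reversed: 'pabqbap'
They are identical.

Yes


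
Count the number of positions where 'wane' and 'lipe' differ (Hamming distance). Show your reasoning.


Alignment:
Position 1: 'w' vs 'l' = DIFFER
Position 2: 'a' vs 'i' = DIFFER
Position 3: 'n' vs 'p' = DIFFER
Position 4: 'e' vs 'e' = match
Total differences: 3

3


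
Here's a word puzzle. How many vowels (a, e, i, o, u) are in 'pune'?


Vowels in 'pune': u, e = 2 vowels.

2


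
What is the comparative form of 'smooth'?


Apply comparative formation (add -er): 'smooth' -> 'smoother'.

smoother


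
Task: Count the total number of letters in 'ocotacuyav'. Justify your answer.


Spell out 'ocotacuyav' and number each letter: o(1), c(2), o(3), t(4), a(5), c(6), u(7), y(8), a(9), v(10). Total: 10 letters.

10


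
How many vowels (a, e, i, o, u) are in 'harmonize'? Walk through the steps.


Vowels in 'harmonize': a, o, i, e = 4 vowels.

4


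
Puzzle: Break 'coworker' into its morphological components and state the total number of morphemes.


Step 1: Identify prefix: 'co' (meaning: together)
Step 2: Identify root: 'work'
Step 3: Identify suffix(es): 'er'
Decomposition: co- (prefix: together) + work (root) + -er (suffix: one who)
Total morphemes: 3

3 morphemes (co- (prefix: together) + work (root) + -er (suffix: one who))


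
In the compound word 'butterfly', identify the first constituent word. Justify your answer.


Split 'butterfly' into 'butter' + 'fly'. The first part is 'butter'.

butter


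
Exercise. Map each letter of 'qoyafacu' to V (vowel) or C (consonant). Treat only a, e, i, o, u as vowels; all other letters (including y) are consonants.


Letter mapping: q = C, o = V, y = C, a = V, f = C, a = V, c = C, u = V.

CVCVCVCV


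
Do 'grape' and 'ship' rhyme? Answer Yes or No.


Rime (stressed vowel + following sounds) of 'grape': -ape = /eɪp/
Rime of 'ship': -ip = /ɪp/
/eɪp/ and /ɪp/ are different ending sounds, so the words do not rhyme.

No


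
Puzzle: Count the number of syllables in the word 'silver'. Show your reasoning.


Break 'silver' into syllables: sil-ver -> sil | ver = 2 syllables

2 syllables


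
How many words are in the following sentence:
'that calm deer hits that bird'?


Split into words: that | calm | deer | hits | that | bird = 6 words.

6


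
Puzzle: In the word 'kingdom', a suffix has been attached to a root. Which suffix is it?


The word 'kingdom' = 'king' (root) + '-dom' (suffix). The suffix is '-dom'.

dom


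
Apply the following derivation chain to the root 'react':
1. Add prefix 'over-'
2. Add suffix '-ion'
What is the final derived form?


Step 1: Add prefix 'over-' to 'react' = 'overreact'
Step 2: Add suffix '-ion' to 'overreact' = 'overreaction'

overreaction


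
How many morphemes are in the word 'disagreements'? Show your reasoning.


Decomposition: dis- (prefix) + agree (root) + -ment (suffix) + -s (plural) = 4 morpheme(s)

4 morphemes


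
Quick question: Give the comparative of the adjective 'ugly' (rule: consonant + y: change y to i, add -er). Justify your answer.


Apply comparative formation (consonant + y: change y to i, add -er): 'ugly' -> 'uglier'.

uglier


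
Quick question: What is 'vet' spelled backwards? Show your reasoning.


Reverse 'vet' character by character: 'tev'.

tev


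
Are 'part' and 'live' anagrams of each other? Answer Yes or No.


Sorted letters of 'part': 'aprt'
Sorted letters of 'live': 'eilv'
They do not match.

No


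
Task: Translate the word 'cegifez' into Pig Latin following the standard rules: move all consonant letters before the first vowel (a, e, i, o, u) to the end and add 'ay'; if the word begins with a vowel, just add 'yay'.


'cegifez': move consonant cluster 'c' to end and add 'ay': 'egifezcay'.

egifezcay


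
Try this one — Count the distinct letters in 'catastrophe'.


Unique letters in 'catastrophe': {a, c, e, h, o, p, r, s, t} = 9 distinct letters.

9


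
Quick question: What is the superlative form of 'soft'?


Apply superlative formation (add -est): 'soft' -> 'softest'.

softest


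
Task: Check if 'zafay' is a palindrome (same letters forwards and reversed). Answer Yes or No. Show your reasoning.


Forward: 'zafay'
Reversed: 'yafaz'
They differ.

No


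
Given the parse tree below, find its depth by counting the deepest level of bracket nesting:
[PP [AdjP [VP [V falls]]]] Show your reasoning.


Count bracket nesting levels:
'[' at pos 0: depth = 1
'[' at pos 4: depth = 2
'[' at pos 10: depth = 3
'[' at pos 14: depth = 4
Maximum depth reached: 4

4


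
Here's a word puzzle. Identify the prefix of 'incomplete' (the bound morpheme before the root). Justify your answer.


The word 'incomplete' = 'in' (prefix) + 'complete' (root). The prefix is 'in'.

in


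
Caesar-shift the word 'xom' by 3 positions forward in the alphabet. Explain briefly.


Shift each letter by 3: x -> a, o -> r, m -> p. Result: 'arp'.

arp


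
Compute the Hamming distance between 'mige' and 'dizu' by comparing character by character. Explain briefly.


Alignment:
Position 1: 'm' vs 'd' = DIFFER
Position 2: 'i' vs 'i' = match
Position 3: 'g' vs 'z' = DIFFER
Position 4: 'e' vs 'u' = DIFFER
Total differences: 3

3


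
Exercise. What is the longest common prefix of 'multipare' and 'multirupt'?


Compare from the start: 5 characters match: 'multi'. Mismatch at position 6: 'p' vs 'r'.

multi


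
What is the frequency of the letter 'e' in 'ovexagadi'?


Letter 'e' in 'ovexagadi': found at position(s) 3 = 1 occurrence(s).

1


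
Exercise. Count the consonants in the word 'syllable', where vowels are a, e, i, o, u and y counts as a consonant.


Consonants in 'syllable': s, y, l, l, b, l = 6 consonants.

6


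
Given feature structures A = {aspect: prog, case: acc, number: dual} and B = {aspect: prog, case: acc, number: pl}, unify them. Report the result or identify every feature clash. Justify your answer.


Compare features:
aspect: A=prog vs B=prog -> unified: prog
case: A=acc vs B=acc -> unified: acc
number: A=dual vs B=pl -> CLASH
Clash detected on feature 'number' (dual vs pl); unification fails.

CLASH on 'number' (dual vs pl)


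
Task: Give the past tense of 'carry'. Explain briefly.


Apply rule: Change -y to -ied. 'carry' becomes 'carried'.

carried


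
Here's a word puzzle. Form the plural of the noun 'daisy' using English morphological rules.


Apply rule: Change -y to -ies (consonant + y). 'daisy' becomes 'daisies'.

daisies


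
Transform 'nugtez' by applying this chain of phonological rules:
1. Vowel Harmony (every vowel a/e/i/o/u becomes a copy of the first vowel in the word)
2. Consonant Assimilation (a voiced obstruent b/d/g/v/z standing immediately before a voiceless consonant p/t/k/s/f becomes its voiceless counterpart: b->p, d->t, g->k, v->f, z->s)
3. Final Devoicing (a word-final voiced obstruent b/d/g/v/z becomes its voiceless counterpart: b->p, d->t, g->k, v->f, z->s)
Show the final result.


Starting form: 'nugtez'
Rule 1: Vowel Harmony: all vowels become 'u' (matching first vowel). 'nugtez' -> 'nugtuz'
Rule 2: Consonant Assimilation: voiced obstruent before voiceless consonant becomes voiceless ('gt' -> 'kt'). 'nugtuz' -> 'nuktuz'
Rule 3: Final Devoicing: word-final voiced obstruent 'z' becomes voiceless 's'. 'nuktuz' -> 'nuktus'
Final form: 'nuktus'

nuktus


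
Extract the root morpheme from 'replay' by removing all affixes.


Remove prefix 're' from 'replay' to get root 'play'.

play


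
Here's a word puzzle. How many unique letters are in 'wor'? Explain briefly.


Unique letters in 'wor': {o, r, w} = 3 distinct letters.

3


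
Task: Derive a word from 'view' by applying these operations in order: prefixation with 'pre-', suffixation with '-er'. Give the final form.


Step 1: Add prefix 'pre-' to 'view' = 'preview'
Step 2: Add suffix '-er' to 'preview' = 'previewer'

previewer


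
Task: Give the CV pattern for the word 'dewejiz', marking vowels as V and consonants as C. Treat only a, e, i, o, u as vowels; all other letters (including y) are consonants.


Letter mapping: d = C, e = V, w = C, e = V, j = C, i = V, z = C.

CVCVCVC


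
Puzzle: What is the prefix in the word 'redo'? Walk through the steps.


The word 'redo' = 're' (prefix) + 'do' (root). The prefix is 're'.

re


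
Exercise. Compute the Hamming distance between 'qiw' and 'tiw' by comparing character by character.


Alignment:
Position 1: 'q' vs 't' = DIFFER
Position 2: 'i' vs 'i' = match
Position 3: 'w' vs 'w' = match
Total differences: 1

1


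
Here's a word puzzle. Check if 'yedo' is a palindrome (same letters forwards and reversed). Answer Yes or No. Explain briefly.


Forward: 'yedo'
Reversed: 'odey'
They differ.

No


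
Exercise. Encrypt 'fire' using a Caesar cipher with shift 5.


Shift each letter by 5: f -> k, i -> n, r -> w, e -> j. Result: 'knwj'.

knwj


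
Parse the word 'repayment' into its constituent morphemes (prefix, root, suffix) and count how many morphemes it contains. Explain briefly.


Step 1: Identify prefix: 're' (meaning: again)
Step 2: Identify root: 'pay'
Step 3: Identify suffix(es): 'ment'
Decomposition: re- (prefix: again) + pay (root) + -ment (suffix: action/result)
Total morphemes: 3

3 morphemes (re- (prefix: again) + pay (root) + -ment (suffix: action/result))


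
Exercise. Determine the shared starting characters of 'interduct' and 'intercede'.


Compare from the start: 5 characters match: 'inter'. Mismatch at position 6: 'd' vs 'c'.

inter


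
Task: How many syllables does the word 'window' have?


Break 'window' into syllables: win-dow -> win | dow = 2 syllables

2 syllables


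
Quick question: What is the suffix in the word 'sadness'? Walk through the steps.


The word 'sadness' = 'sad' (root) + '-ness' (suffix). The suffix is '-ness'.

ness


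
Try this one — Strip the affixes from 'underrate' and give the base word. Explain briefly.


Remove prefix 'under' from 'underrate' to get root 'rate'.

rate


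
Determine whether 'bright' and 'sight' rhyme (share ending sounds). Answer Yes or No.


Rime (stressed vowel + following sounds) of 'bright': -ight = /aɪt/
Rime of 'sight': -ight = /aɪt/
/aɪt/ and /aɪt/ are the same ending sound, so the words rhyme.

Yes


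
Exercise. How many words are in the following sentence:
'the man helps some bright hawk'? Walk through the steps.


Split into words: the | man | helps | some | bright | hawk = 6 words.

6


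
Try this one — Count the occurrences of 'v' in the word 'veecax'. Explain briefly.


Letter 'v' in 'veecax': found at position(s) 1 = 1 occurrence(s).

1


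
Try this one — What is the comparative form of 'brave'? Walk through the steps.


Apply comparative formation (ends in e: add -r): 'brave' -> 'braver'.

braver


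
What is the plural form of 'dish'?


Apply rule: Add -es (sibilant/fricative ending). 'dish' becomes 'dishes'.

dishes


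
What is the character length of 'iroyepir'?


Spell out 'iroyepir' and number each letter: i(1), r(2), o(3), y(4), e(5), p(6), i(7), r(8). Total: 8 letters.

8


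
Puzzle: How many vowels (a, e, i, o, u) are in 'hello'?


Vowels in 'hello': e, o = 2 vowels.

2


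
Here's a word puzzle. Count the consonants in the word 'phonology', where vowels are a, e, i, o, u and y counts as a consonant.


Consonants in 'phonology': p, h, n, l, g, y = 6 consonants.

6


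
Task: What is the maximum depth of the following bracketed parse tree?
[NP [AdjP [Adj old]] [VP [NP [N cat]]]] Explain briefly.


Count bracket nesting levels:
'[' at pos 0: depth = 1
'[' at pos 4: depth = 2
'[' at pos 10: depth = 3
'[' at pos 21: depth = 2
'[' at pos 25: depth = 3
'[' at pos 29: depth = 4
Maximum depth reached: 4

4


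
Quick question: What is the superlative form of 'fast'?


Apply superlative formation (add -est): 'fast' -> 'fastest'.

fastest


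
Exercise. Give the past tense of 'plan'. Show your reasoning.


Apply rule: Double final consonant and add -ed. 'plan' becomes 'planned'.

planned


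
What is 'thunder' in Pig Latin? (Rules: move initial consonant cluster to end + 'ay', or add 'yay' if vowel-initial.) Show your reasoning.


'thunder': move consonant cluster 'th' to end and add 'ay': 'underthay'.

underthay


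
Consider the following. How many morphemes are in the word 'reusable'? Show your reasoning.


Decomposition: re- (prefix) + use (root) + -able (suffix) = 3 morpheme(s)

3 morphemes


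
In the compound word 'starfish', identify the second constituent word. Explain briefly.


Split 'starfish' into 'star' + 'fish'. The second part is 'fish'.

fish


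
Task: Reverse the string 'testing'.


Reverse 'testing' character by character: 'gnitset'.

gnitset


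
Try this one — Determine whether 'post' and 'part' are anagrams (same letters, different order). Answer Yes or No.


Sorted letters of 'post': 'opst'
Sorted letters of 'part': 'aprt'
They do not match.

No


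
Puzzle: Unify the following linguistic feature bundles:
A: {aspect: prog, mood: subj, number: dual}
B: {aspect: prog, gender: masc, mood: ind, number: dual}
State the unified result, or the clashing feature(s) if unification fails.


Compare features:
aspect: A=prog vs B=prog -> unified: prog
gender: A=_ vs B=masc -> unified: masc
mood: A=subj vs B=ind -> CLASH
number: A=dual vs B=dual -> unified: dual
Clash detected on feature 'mood' (subj vs ind); unification fails.

CLASH on 'mood' (subj vs ind)


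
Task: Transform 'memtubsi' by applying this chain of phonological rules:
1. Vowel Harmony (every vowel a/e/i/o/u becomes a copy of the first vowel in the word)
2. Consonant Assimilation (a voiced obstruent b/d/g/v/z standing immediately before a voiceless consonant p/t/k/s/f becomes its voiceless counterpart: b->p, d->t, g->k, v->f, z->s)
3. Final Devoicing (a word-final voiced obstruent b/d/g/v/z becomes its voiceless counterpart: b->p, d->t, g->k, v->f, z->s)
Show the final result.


Starting form: 'memtubsi'
Rule 1: Vowel Harmony: all vowels become 'e' (matching first vowel). 'memtubsi' -> 'memtebse'
Rule 2: Consonant Assimilation: voiced obstruent before voiceless consonant becomes voiceless ('bs' -> 'ps'). 'memtebse' -> 'memtepse'
Rule 3: Final Devoicing: the word ends in the vowel 'e', not a consonant. No change.
Final form: 'memtepse'

memtepse


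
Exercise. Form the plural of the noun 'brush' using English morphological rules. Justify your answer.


Apply rule: Add -es (sibilant/fricative ending). 'brush' becomes 'brushes'.

brushes


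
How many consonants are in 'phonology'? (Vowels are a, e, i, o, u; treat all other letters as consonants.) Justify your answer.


Consonants in 'phonology': p, h, n, l, g, y = 6 consonants.

6


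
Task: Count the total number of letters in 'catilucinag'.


Spell out 'catilucinag' and number each letter: c(1), a(2), t(3), i(4), l(5), u(6), c(7), i(8), n(9), a(10), g(11). Total: 11 letters.

11


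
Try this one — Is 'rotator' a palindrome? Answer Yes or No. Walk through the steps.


Forward: 'rotator'
Reversed: 'rotator'
They are identical.

Yes


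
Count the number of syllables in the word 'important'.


Break 'important' into syllables: im-por-tant -> im | por | tant = 3 syllables

3 syllables


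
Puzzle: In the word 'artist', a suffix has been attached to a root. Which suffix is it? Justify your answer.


The word 'artist' = 'art' (root) + '-ist' (suffix). The suffix is '-ist'.

ist


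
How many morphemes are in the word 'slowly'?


Decomposition: slow (root) + -ly (suffix) = 2 morpheme(s)

2 morphemes


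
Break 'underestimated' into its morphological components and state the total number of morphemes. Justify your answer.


Step 1: Identify prefix: 'under' (meaning: beneath/insufficient)
Step 2: Identify root: 'estimate'
Step 3: Identify suffix(es): 'ed'
Decomposition: under- (prefix: beneath/insufficient) + estimate (root) + -ed (suffix: past)
Total morphemes: 3

3 morphemes (under- (prefix: beneath/insufficient) + estimate (root) + -ed (suffix: past))


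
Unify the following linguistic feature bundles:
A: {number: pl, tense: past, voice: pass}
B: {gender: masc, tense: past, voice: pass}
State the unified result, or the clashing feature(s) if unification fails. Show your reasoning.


Compare features:
gender: A=_ vs B=masc -> unified: masc
number: A=pl vs B=_ -> unified: pl
tense: A=past vs B=past -> unified: past
voice: A=pass vs B=pass -> unified: pass
No clashes found.

Unified: {gender: masc, number: pl, tense: past, voice: pass}


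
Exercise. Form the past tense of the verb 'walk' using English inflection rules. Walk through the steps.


Apply rule: Add -ed. 'walk' becomes 'walked'.

walked


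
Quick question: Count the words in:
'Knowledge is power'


Split into words: Knowledge | is | power = 3 words.

3


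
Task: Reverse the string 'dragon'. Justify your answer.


Reverse 'dragon' character by character: 'nogard'.

nogard


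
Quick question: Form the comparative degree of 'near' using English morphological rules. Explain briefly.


Apply comparative formation (add -er): 'near' -> 'nearer'.

nearer


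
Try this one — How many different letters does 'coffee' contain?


Unique letters in 'coffee': {c, e, f, o} = 4 distinct letters.

4


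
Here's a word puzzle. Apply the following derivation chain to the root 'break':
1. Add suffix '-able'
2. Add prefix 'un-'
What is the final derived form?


Step 1: Add suffix '-able' to 'break' = 'breakable'
Step 2: Add prefix 'un-' to 'breakable' = 'unbreakable'

unbreakable


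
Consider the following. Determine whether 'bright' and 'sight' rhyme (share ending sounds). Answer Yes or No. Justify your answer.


Rime (stressed vowel + following sounds) of 'bright': -ight = /aɪt/
Rime of 'sight': -ight = /aɪt/
/aɪt/ and /aɪt/ are the same ending sound, so the words rhyme.

Yes


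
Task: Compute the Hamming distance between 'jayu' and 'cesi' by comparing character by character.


Alignment:
Position 1: 'j' vs 'c' = DIFFER
Position 2: 'a' vs 'e' = DIFFER
Position 3: 'y' vs 's' = DIFFER
Position 4: 'u' vs 'i' = DIFFER
Total differences: 4

4


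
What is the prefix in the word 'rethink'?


The word 'rethink' = 're' (prefix) + 'think' (root). The prefix is 're'.

re


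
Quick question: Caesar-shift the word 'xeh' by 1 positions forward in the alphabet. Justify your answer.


Shift each letter by 1: x -> y, e -> f, h -> i. Result: 'yfi'.

yfi


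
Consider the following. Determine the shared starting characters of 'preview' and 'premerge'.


Compare from the start: 3 characters match: 'pre'. Mismatch at position 4: 'v' vs 'm'.

pre


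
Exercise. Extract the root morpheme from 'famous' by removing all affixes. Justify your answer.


Remove suffix '-ous' from 'famous' to get root 'fame'.

fame


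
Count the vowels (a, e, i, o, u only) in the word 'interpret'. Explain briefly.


Vowels in 'interpret': i, e, e = 3 vowels.

3


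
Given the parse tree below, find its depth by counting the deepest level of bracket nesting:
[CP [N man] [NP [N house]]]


Count bracket nesting levels:
'[' at pos 0: depth = 1
'[' at pos 4: depth = 2
'[' at pos 12: depth = 2
'[' at pos 16: depth = 3
Maximum depth reached: 3

3


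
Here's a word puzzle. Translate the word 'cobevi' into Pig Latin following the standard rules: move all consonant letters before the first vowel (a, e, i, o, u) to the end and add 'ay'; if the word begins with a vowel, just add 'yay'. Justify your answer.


'cobevi': move consonant cluster 'c' to end and add 'ay': 'obevicay'.

obevicay


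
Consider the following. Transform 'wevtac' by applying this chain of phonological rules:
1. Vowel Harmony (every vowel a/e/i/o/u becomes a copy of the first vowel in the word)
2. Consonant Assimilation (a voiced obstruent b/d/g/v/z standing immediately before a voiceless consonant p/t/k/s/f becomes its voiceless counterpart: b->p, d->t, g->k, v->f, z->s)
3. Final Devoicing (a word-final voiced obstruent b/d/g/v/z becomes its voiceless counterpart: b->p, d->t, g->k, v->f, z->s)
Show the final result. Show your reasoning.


Starting form: 'wevtac'
Rule 1: Vowel Harmony: all vowels become 'e' (matching first vowel). 'wevtac' -> 'wevtec'
Rule 2: Consonant Assimilation: voiced obstruent before voiceless consonant becomes voiceless ('vt' -> 'ft'). 'wevtec' -> 'weftec'
Rule 3: Final Devoicing: final consonant 'c' is not one of the voiced obstruents b/d/g/v/z. No change.
Final form: 'weftec'

weftec


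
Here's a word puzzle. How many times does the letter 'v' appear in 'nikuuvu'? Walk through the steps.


Letter 'v' in 'nikuuvu': found at position(s) 6 = 1 occurrence(s).

1


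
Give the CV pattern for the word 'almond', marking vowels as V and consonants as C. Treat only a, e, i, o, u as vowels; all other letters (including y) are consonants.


Letter mapping: a = V, l = C, m = C, o = V, n = C, d = C.

VCCVCC


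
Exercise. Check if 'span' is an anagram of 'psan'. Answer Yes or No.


Sorted letters of 'span': 'anps'
Sorted letters of 'psan': 'anps'
They match.

Yes


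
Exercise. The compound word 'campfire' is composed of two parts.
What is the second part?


Split 'campfire' into 'camp' + 'fire'. The second part is 'fire'.

fire


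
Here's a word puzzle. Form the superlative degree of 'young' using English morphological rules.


Apply superlative formation (add -est): 'young' -> 'youngest'.

youngest


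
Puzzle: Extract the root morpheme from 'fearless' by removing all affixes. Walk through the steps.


Remove suffix '-less' from 'fearless' to get root 'fear'.

fear


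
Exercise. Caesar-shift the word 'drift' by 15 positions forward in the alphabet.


Shift each letter by 15: d -> s, r -> g, i -> x, f -> u, t -> i. Result: 'sgxui'.

sgxui


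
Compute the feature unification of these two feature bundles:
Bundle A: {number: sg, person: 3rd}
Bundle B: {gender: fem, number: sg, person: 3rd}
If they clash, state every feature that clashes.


Compare features:
gender: A=_ vs B=fem -> unified: fem
number: A=sg vs B=sg -> unified: sg
person: A=3rd vs B=3rd -> unified: 3rd
No clashes found.

Unified: {gender: fem, number: sg, person: 3rd}


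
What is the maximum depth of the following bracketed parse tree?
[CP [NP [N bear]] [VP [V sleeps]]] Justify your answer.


Count bracket nesting levels:
'[' at pos 0: depth = 1
'[' at pos 4: depth = 2
'[' at pos 8: depth = 3
'[' at pos 18: depth = 2
'[' at pos 22: depth = 3
Maximum depth reached: 3

3


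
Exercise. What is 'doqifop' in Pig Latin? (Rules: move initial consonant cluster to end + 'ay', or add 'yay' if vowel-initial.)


'doqifop': move consonant cluster 'd' to end and add 'ay': 'oqifopday'.

oqifopday


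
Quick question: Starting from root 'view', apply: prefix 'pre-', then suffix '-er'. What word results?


Step 1: Add prefix 'pre-' to 'view' = 'preview'
Step 2: Add suffix '-er' to 'preview' = 'previewer'

previewer


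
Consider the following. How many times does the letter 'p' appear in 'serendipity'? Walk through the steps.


Letter 'p' in 'serendipity': found at position(s) 8 = 1 occurrence(s).

1


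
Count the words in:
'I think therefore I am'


Split into words: I | think | therefore | I | am = 5 words.

5


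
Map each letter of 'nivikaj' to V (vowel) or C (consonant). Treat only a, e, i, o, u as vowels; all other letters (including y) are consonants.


Letter mapping: n = C, i = V, v = C, i = V, k = C, a = V, j = C.

CVCVCVC


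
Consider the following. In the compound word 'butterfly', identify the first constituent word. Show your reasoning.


Split 'butterfly' into 'butter' + 'fly'. The first part is 'butter'.

butter


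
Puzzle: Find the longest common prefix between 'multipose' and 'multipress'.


Compare from the start: 6 characters match: 'multip'. Mismatch at position 7: 'o' vs 'r'.

multip


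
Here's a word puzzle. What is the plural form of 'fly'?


Apply rule: Change -y to -ies (consonant + y). 'fly' becomes 'flies'.

flies


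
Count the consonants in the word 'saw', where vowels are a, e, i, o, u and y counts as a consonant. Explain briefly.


Consonants in 'saw': s, w = 2 consonants.

2


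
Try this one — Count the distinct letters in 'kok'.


Unique letters in 'kok': {k, o} = 2 distinct letters.

2


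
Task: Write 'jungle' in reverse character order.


Reverse 'jungle' character by character: 'elgnuj'.

elgnuj


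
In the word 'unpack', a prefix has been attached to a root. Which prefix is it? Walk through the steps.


The word 'unpack' = 'un' (prefix) + 'pack' (root). The prefix is 'un'.

un


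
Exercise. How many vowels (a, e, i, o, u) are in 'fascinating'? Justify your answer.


Vowels in 'fascinating': a, i, a, i = 4 vowels.

4


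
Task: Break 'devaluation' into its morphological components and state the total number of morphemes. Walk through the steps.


Step 1: Identify prefix: 'de' (meaning: reverse/remove)
Step 2: Identify root: 'value'
Step 3: Identify suffix(es): 'ation'
Decomposition: de- (prefix: reverse/remove) + value (root) + -ation (suffix: act of)
Total morphemes: 3

3 morphemes (de- (prefix: reverse/remove) + value (root) + -ation (suffix: act of))


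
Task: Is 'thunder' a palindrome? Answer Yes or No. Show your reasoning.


Forward: 'thunder'
Reversed: 'rednuht'
They differ.

No


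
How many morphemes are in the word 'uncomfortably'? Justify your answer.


Decomposition: un- (prefix) + comfort (root) + -able (suffix) + -ly (suffix) = 4 morpheme(s)

4 morphemes


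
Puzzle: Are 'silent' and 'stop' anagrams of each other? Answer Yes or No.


Sorted letters of 'silent': 'eilnst'
Sorted letters of 'stop': 'opst'
They do not match.

No


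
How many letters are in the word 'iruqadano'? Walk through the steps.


Spell out 'iruqadano' and number each letter: i(1), r(2), u(3), q(4), a(5), d(6), a(7), n(8), o(9). Total: 9 letters.

9
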